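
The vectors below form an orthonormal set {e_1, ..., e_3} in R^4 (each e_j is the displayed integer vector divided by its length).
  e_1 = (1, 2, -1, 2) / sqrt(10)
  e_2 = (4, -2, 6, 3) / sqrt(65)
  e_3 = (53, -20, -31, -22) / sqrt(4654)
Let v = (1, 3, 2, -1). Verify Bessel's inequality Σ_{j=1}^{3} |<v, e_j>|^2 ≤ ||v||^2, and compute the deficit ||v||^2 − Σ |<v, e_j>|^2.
Σ |<v, e_j>|^2 = 381/179; ||v||^2 = 15; deficit = 2304/179

Write each e_j = u_j / sqrt(<u_j, u_j>) where u_j is the displayed integer vector. Then <v, e_j> = <v, u_j> / sqrt(<u_j, u_j>), so |<v, e_j>|^2 = <v, u_j>^2 / <u_j, u_j>.
Coefficients: <v, e_1> = 3/sqrt(10), <v, e_2> = 7/sqrt(65), <v, e_3> = -47/sqrt(4654).
Square and sum: Σ |<v, e_j>|^2 = 381/179.
Compute ||v||^2 = v·v = 15.
Deficit = 15 − 381/179 = 2304/179 ≥ 0, confirming Bessel's inequality. (The deficit equals ||v − Σ <v,e_j> e_j||^2, the squared distance from v to span{e_j}.)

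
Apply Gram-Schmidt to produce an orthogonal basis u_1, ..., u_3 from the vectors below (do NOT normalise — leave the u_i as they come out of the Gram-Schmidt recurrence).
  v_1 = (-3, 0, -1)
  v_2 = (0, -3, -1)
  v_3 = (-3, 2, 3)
Orthogonal basis:
  u_1 = (-3, 0, -1)
  u_2 = (3/10, -3, -9/10)
  u_3 = (-10/11, -10/11, 30/11)

Apply the Gram-Schmidt recurrence
  u_1 = v_1
  u_i = v_i − Σ_{j<i} ((v_i · u_j) / (u_j · u_j)) · u_j.

Step by step this gives:
  u_1 = (-3, 0, -1)
  u_2 = (3/10, -3, -9/10)
  u_3 = (-10/11, -10/11, 30/11)

Orthogonality check:
  u_2 · u_1 = 0 (should be 0)
  u_3 · u_1 = 0 (should be 0)
  u_3 · u_2 = 0 (should be 0)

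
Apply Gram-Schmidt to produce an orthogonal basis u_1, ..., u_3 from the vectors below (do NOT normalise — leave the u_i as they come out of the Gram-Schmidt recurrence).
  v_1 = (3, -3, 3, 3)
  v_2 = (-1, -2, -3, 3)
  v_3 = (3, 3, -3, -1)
Orthogonal basis:
  u_1 = (3, -3, 3, 3)
  u_2 = (-5/4, -7/4, -13/4, 11/4)
  u_3 = (354/91, 24/13, -16/7, 22/91)

Apply the Gram-Schmidt recurrence
  u_1 = v_1
  u_i = v_i − Σ_{j<i} ((v_i · u_j) / (u_j · u_j)) · u_j.

Step by step this gives:
  u_1 = (3, -3, 3, 3)
  u_2 = (-5/4, -7/4, -13/4, 11/4)
  u_3 = (354/91, 24/13, -16/7, 22/91)

Orthogonality check:
  u_2 · u_1 = 0 (should be 0)
  u_3 · u_1 = 0 (should be 0)
  u_3 · u_2 = 0 (should be 0)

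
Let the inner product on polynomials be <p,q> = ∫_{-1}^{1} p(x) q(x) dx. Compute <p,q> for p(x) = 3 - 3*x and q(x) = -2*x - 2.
<p,q> = -8

Expand the product: p(x)·q(x) = 6*x^2 - 6.
∫_{-1}^{1} of each monomial x^k gives [2/(k+1) if k even, 0 if k odd]. Integrating term-by-term (or equivalently evaluating the antiderivative F(x) = 2*x^3 - 6*x at the endpoints):
  F(1) − F(−1) = -4 − (4) = -8.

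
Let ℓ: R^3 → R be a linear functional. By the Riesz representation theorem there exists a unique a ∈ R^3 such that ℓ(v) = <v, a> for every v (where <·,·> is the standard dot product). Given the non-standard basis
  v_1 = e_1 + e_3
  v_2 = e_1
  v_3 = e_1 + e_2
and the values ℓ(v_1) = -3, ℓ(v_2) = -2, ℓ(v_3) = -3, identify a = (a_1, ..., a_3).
a = (-2, -1, -1)

Write a = (a_1, ..., a_3) in the standard basis. For each basis vector v_i, ℓ(v_i) = <v_i, a> is a linear equation in the a_j's. Collect the n equations into a matrix system V a = ℓ, where row i of V is v_i (expressed in the standard basis). Since V is invertible (lower-triangular with 1s on the diagonal, up to permutation), solve by back-substitution:
  V =
[[1, 0, 1],
 [1, 0, 0],
 [1, 1, 0]]
  V a = (-3, -2, -3)
Solving gives a = (-2, -1, -1).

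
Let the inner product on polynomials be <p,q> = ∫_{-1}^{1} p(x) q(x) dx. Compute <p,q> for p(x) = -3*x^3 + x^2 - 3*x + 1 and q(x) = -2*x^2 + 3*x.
<p,q> = -176/15

Expand the product: p(x)·q(x) = 6*x^5 - 11*x^4 + 9*x^3 - 11*x^2 + 3*x.
∫_{-1}^{1} of each monomial x^k gives [2/(k+1) if k even, 0 if k odd]. Integrating term-by-term (or equivalently evaluating the antiderivative F(x) = x^6 - 11*x^5/5 + 9*x^4/4 - 11*x^3/3 + 3*x^2/2 at the endpoints):
  F(1) − F(−1) = -67/60 − (637/60) = -176/15.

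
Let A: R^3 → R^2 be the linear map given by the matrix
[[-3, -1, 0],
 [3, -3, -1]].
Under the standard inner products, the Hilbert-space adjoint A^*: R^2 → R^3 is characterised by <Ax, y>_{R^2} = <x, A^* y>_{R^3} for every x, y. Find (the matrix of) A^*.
A^* = A^T =
[[-3, 3],
 [-1, -3],
 [0, -1]]

For real matrices with standard dot products, the defining identity <Ax, y> = <x, A^* y> gives (Ax)^T y = x^T (A^*) y, i.e. x^T A^T y = x^T (A^*) y. Since this holds for all x, y, we must have A^* = A^T. Therefore
A^* =
[[-3, 3],
 [-1, -3],
 [0, -1]].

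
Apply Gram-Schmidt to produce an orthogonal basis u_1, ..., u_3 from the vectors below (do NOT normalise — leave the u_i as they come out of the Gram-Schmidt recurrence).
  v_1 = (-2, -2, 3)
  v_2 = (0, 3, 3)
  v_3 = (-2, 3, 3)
Orthogonal basis:
  u_1 = (-2, -2, 3)
  u_2 = (6/17, 57/17, 42/17)
  u_3 = (-50/33, 20/33, -20/33)

Apply the Gram-Schmidt recurrence
  u_1 = v_1
  u_i = v_i − Σ_{j<i} ((v_i · u_j) / (u_j · u_j)) · u_j.

Step by step this gives:
  u_1 = (-2, -2, 3)
  u_2 = (6/17, 57/17, 42/17)
  u_3 = (-50/33, 20/33, -20/33)

Orthogonality check:
  u_2 · u_1 = 0 (should be 0)
  u_3 · u_1 = 0 (should be 0)
  u_3 · u_2 = 0 (should be 0)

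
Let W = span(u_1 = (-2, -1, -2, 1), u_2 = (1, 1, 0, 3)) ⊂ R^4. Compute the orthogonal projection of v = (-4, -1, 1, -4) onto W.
proj_W(v) = (-118/55, -203/110, -3/5, -477/110)

Set up U = [u_1 | ... | u_2] ∈ R^(4×2). The projector onto W = col(U) is P = U (U^T U)^(-1) U^T.
Compute U^T U =
  [10, 0]
  [0, 11],
and U^T v = (3, -17).
Solve U^T U · c = U^T v for the coefficients: c = (3/10, -17/11). The projection is proj_W(v) = U c.
Check: (v - proj_W(v)) · u_1 = 0  (should be 0).
Check: (v - proj_W(v)) · u_2 = 0  (should be 0).
Result: proj_W(v) = (-118/55, -203/110, -3/5, -477/110).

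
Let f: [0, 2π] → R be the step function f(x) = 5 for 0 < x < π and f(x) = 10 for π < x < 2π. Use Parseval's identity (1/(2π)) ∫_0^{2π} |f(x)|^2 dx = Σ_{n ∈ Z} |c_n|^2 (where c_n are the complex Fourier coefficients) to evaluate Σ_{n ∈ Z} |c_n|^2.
Σ |c_n|^2 = 125/2

Parseval equates the L^2 energy of f (normalised by 1/(2π)) with the ℓ^2 sum of its Fourier coefficients: (1/(2π)) ∫_0^{2π} |f|^2 = Σ |c_n|^2.
Compute the left side: (1/(2π)) [∫_0^π 5^2 dx + ∫_π^{2π} 10^2 dx] = (1/(2π)) · (25π + 100π) = (25 + 100)/2 = 125/2.
So Σ_{n ∈ Z} |c_n|^2 = 125/2.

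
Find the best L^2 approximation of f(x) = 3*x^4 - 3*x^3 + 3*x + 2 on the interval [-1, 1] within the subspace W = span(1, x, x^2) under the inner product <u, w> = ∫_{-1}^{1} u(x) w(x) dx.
g(x) = 18*x^2/7 + 6*x/5 + 61/35

The best approximation g ∈ W is the orthogonal projection of f onto W. Writing g = a_0 + a_1 x + a_2 x^2, the coefficients solve the normal equations G · a = b where
  G_{ij} = <φ_i, φ_j> and b_i = <f, φ_i>, with φ_0 = 1, φ_1 = x, φ_2 = x^2.
G =
  [2, 0, 2/3]
  [0, 2/3, 0]
  [2/3, 0, 2/5],
b = (26/5, 4/5, 46/21).
Solving gives a_0 = 61/35, a_1 = 6/5, a_2 = 18/7, so
  g(x) = 18*x^2/7 + 6*x/5 + 61/35.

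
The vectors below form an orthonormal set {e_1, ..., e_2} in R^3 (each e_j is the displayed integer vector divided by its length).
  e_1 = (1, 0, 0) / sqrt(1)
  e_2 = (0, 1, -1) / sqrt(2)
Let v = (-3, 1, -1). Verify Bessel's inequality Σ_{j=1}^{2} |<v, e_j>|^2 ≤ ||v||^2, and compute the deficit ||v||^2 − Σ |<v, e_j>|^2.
Σ |<v, e_j>|^2 = 11; ||v||^2 = 11; deficit = 0

Write each e_j = u_j / sqrt(<u_j, u_j>) where u_j is the displayed integer vector. Then <v, e_j> = <v, u_j> / sqrt(<u_j, u_j>), so |<v, e_j>|^2 = <v, u_j>^2 / <u_j, u_j>.
Coefficients: <v, e_1> = -3/sqrt(1), <v, e_2> = 2/sqrt(2).
Square and sum: Σ |<v, e_j>|^2 = 11.
Compute ||v||^2 = v·v = 11.
Deficit = 11 − 11 = 0 ≥ 0, confirming Bessel's inequality. (The deficit equals ||v − Σ <v,e_j> e_j||^2, the squared distance from v to span{e_j}.)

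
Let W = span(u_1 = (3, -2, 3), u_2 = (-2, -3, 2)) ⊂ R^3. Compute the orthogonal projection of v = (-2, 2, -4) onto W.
proj_W(v) = (-383/169, 446/169, -43/13)

Set up U = [u_1 | ... | u_2] ∈ R^(3×2). The projector onto W = col(U) is P = U (U^T U)^(-1) U^T.
Compute U^T U =
  [22, 6]
  [6, 17],
and U^T v = (-22, -10).
Solve U^T U · c = U^T v for the coefficients: c = (-157/169, -44/169). The projection is proj_W(v) = U c.
Check: (v - proj_W(v)) · u_1 = 0  (should be 0).
Check: (v - proj_W(v)) · u_2 = 0  (should be 0).
Result: proj_W(v) = (-383/169, 446/169, -43/13).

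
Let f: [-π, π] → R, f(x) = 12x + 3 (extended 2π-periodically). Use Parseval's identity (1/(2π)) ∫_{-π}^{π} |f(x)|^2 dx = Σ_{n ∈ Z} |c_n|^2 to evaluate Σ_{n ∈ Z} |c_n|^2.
Σ |c_n|^2 = 48π^2 + 9

Expand and integrate term by term over [-π, π]:
  ∫ (12x)^2 dx = 144·(2π^3/3); ∫ 2·12·(3)·x dx = 0 (odd integrand); ∫ 3^2 dx = 9·2π.
So (1/(2π)) ∫_{-π}^{π} (12x + 3)^2 dx = 144π^2/3 + 9 = 48π^2 + 9.
Parseval ⇒ Σ |c_n|^2 = 48π^2 + 9.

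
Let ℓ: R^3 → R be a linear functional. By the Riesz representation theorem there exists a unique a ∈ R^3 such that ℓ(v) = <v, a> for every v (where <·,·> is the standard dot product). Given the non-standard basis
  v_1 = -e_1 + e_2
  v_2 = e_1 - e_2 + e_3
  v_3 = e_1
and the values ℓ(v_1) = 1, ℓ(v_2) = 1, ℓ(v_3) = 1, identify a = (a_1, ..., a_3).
a = (1, 2, 2)

Write a = (a_1, ..., a_3) in the standard basis. For each basis vector v_i, ℓ(v_i) = <v_i, a> is a linear equation in the a_j's. Collect the n equations into a matrix system V a = ℓ, where row i of V is v_i (expressed in the standard basis). Since V is invertible (lower-triangular with 1s on the diagonal, up to permutation), solve by back-substitution:
  V =
[[-1, 1, 0],
 [1, -1, 1],
 [1, 0, 0]]
  V a = (1, 1, 1)
Solving gives a = (1, 2, 2).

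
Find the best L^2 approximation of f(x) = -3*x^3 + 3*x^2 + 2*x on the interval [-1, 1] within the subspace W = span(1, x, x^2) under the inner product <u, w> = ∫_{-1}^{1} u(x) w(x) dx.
g(x) = 3*x^2 + x/5

The best approximation g ∈ W is the orthogonal projection of f onto W. Writing g = a_0 + a_1 x + a_2 x^2, the coefficients solve the normal equations G · a = b where
  G_{ij} = <φ_i, φ_j> and b_i = <f, φ_i>, with φ_0 = 1, φ_1 = x, φ_2 = x^2.
G =
  [2, 0, 2/3]
  [0, 2/3, 0]
  [2/3, 0, 2/5],
b = (2, 2/15, 6/5).
Solving gives a_0 = 0, a_1 = 1/5, a_2 = 3, so
  g(x) = 3*x^2 + x/5.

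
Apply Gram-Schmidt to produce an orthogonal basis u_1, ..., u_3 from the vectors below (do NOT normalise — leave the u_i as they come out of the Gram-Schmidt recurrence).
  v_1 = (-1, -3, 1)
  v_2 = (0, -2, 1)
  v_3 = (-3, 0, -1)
Orthogonal basis:
  u_1 = (-1, -3, 1)
  u_2 = (7/11, -1/11, 4/11)
  u_3 = (-1/6, 1/6, 1/3)

Apply the Gram-Schmidt recurrence
  u_1 = v_1
  u_i = v_i − Σ_{j<i} ((v_i · u_j) / (u_j · u_j)) · u_j.

Step by step this gives:
  u_1 = (-1, -3, 1)
  u_2 = (7/11, -1/11, 4/11)
  u_3 = (-1/6, 1/6, 1/3)

Orthogonality check:
  u_2 · u_1 = 0 (should be 0)
  u_3 · u_1 = 0 (should be 0)
  u_3 · u_2 = 0 (should be 0)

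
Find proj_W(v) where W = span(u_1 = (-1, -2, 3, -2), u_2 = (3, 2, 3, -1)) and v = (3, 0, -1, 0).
proj_W(v) = (279/199, 294/199, -45/199, 96/199)

Set up U = [u_1 | ... | u_2] ∈ R^(4×2). The projector onto W = col(U) is P = U (U^T U)^(-1) U^T.
Compute U^T U =
  [18, 4]
  [4, 23],
and U^T v = (-6, 6).
Solve U^T U · c = U^T v for the coefficients: c = (-81/199, 66/199). The projection is proj_W(v) = U c.
Check: (v - proj_W(v)) · u_1 = 0  (should be 0).
Check: (v - proj_W(v)) · u_2 = 0  (should be 0).
Result: proj_W(v) = (279/199, 294/199, -45/199, 96/199).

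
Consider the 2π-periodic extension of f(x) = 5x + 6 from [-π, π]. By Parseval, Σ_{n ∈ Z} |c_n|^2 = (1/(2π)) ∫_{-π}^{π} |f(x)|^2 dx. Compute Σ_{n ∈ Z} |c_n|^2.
Σ |c_n|^2 = 25π^2/3 + 36

Expand and integrate term by term over [-π, π]:
  ∫ (5x)^2 dx = 25·(2π^3/3); ∫ 2·5·(6)·x dx = 0 (odd integrand); ∫ 6^2 dx = 36·2π.
So (1/(2π)) ∫_{-π}^{π} (5x + 6)^2 dx = 25π^2/3 + 36 = 25π^2/3 + 36.
Parseval ⇒ Σ |c_n|^2 = 25π^2/3 + 36.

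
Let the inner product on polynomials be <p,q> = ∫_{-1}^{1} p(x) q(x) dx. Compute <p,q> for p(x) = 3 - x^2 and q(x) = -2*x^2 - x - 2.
<p,q> = -208/15

Expand the product: p(x)·q(x) = 2*x^4 + x^3 - 4*x^2 - 3*x - 6.
∫_{-1}^{1} of each monomial x^k gives [2/(k+1) if k even, 0 if k odd]. Integrating term-by-term (or equivalently evaluating the antiderivative F(x) = 2*x^5/5 + x^4/4 - 4*x^3/3 - 3*x^2/2 - 6*x at the endpoints):
  F(1) − F(−1) = -491/60 − (341/60) = -208/15.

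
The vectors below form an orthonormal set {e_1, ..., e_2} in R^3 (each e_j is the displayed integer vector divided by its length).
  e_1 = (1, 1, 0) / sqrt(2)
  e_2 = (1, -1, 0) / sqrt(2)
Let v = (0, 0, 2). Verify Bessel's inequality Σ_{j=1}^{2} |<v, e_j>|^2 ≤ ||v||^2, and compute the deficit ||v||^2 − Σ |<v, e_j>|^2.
Σ |<v, e_j>|^2 = 0; ||v||^2 = 4; deficit = 4

Write each e_j = u_j / sqrt(<u_j, u_j>) where u_j is the displayed integer vector. Then <v, e_j> = <v, u_j> / sqrt(<u_j, u_j>), so |<v, e_j>|^2 = <v, u_j>^2 / <u_j, u_j>.
Coefficients: <v, e_1> = 0/sqrt(2), <v, e_2> = 0/sqrt(2).
Square and sum: Σ |<v, e_j>|^2 = 0.
Compute ||v||^2 = v·v = 4.
Deficit = 4 − 0 = 4 ≥ 0, confirming Bessel's inequality. (The deficit equals ||v − Σ <v,e_j> e_j||^2, the squared distance from v to span{e_j}.)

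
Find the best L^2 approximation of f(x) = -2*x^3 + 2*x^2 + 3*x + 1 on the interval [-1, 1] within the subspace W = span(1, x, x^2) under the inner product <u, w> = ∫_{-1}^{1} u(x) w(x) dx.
g(x) = 2*x^2 + 9*x/5 + 1

The best approximation g ∈ W is the orthogonal projection of f onto W. Writing g = a_0 + a_1 x + a_2 x^2, the coefficients solve the normal equations G · a = b where
  G_{ij} = <φ_i, φ_j> and b_i = <f, φ_i>, with φ_0 = 1, φ_1 = x, φ_2 = x^2.
G =
  [2, 0, 2/3]
  [0, 2/3, 0]
  [2/3, 0, 2/5],
b = (10/3, 6/5, 22/15).
Solving gives a_0 = 1, a_1 = 9/5, a_2 = 2, so
  g(x) = 2*x^2 + 9*x/5 + 1.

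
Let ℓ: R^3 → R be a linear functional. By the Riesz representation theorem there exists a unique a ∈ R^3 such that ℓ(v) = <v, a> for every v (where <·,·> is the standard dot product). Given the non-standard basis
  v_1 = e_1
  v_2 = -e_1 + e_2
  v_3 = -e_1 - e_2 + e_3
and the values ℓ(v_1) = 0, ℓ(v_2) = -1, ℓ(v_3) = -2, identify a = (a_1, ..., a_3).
a = (0, -1, -3)

Write a = (a_1, ..., a_3) in the standard basis. For each basis vector v_i, ℓ(v_i) = <v_i, a> is a linear equation in the a_j's. Collect the n equations into a matrix system V a = ℓ, where row i of V is v_i (expressed in the standard basis). Since V is invertible (lower-triangular with 1s on the diagonal, up to permutation), solve by back-substitution:
  V =
[[1, 0, 0],
 [-1, 1, 0],
 [-1, -1, 1]]
  V a = (0, -1, -2)
Solving gives a = (0, -1, -3).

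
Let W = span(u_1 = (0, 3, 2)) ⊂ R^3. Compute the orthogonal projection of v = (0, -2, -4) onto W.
proj_W(v) = (0, -42/13, -28/13)

Set up U = [u_1 | ... | u_1] ∈ R^(3×1). The projector onto W = col(U) is P = U (U^T U)^(-1) U^T.
Compute U^T U =
  [13],
and U^T v = (-14).
Solve U^T U · c = U^T v for the coefficients: c = (-14/13). The projection is proj_W(v) = U c.
Check: (v - proj_W(v)) · u_1 = 0  (should be 0).
Result: proj_W(v) = (0, -42/13, -28/13).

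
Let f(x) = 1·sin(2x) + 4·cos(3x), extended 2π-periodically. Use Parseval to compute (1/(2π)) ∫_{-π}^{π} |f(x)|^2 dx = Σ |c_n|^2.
Σ |c_n|^2 = 17/2

Expand |f|^2 and use orthogonality of {sin(nx), cos(mx)} on [-π, π]:
  ∫_{-π}^{π} sin(nx)^2 dx = π, ∫ cos(mx)^2 dx = π, and cross terms integrate to 0.
So ∫_{-π}^{π} f(x)^2 dx = 1^2 · π + 4^2 · π = (1 + 16)π.
Divide by 2π: (1 + 16)/2 = 17/2.
By Parseval, this equals Σ |c_n|^2.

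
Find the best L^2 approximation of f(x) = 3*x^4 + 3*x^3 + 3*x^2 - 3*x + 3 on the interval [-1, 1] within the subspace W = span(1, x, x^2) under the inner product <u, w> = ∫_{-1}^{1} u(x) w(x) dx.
g(x) = 39*x^2/7 - 6*x/5 + 96/35

The best approximation g ∈ W is the orthogonal projection of f onto W. Writing g = a_0 + a_1 x + a_2 x^2, the coefficients solve the normal equations G · a = b where
  G_{ij} = <φ_i, φ_j> and b_i = <f, φ_i>, with φ_0 = 1, φ_1 = x, φ_2 = x^2.
G =
  [2, 0, 2/3]
  [0, 2/3, 0]
  [2/3, 0, 2/5],
b = (46/5, -4/5, 142/35).
Solving gives a_0 = 96/35, a_1 = -6/5, a_2 = 39/7, so
  g(x) = 39*x^2/7 - 6*x/5 + 96/35.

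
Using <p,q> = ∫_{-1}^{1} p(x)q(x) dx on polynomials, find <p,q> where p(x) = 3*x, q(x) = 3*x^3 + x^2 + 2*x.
<p,q> = 38/5

Expand the product: p(x)·q(x) = 9*x^4 + 3*x^3 + 6*x^2.
∫_{-1}^{1} of each monomial x^k gives [2/(k+1) if k even, 0 if k odd]. Integrating term-by-term (or equivalently evaluating the antiderivative F(x) = 9*x^5/5 + 3*x^4/4 + 2*x^3 at the endpoints):
  F(1) − F(−1) = 91/20 − (-61/20) = 38/5.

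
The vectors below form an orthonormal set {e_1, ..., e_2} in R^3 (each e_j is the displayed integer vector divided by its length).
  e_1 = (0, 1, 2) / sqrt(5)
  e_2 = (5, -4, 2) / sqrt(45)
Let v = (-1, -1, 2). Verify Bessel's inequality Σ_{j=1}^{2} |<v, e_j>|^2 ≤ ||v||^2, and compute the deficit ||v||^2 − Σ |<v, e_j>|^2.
Σ |<v, e_j>|^2 = 2; ||v||^2 = 6; deficit = 4

Write each e_j = u_j / sqrt(<u_j, u_j>) where u_j is the displayed integer vector. Then <v, e_j> = <v, u_j> / sqrt(<u_j, u_j>), so |<v, e_j>|^2 = <v, u_j>^2 / <u_j, u_j>.
Coefficients: <v, e_1> = 3/sqrt(5), <v, e_2> = 3/sqrt(45).
Square and sum: Σ |<v, e_j>|^2 = 2.
Compute ||v||^2 = v·v = 6.
Deficit = 6 − 2 = 4 ≥ 0, confirming Bessel's inequality. (The deficit equals ||v − Σ <v,e_j> e_j||^2, the squared distance from v to span{e_j}.)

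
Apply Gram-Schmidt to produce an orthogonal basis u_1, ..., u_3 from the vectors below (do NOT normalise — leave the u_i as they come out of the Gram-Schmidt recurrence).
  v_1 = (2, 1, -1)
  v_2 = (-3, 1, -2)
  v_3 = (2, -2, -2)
Orthogonal basis:
  u_1 = (2, 1, -1)
  u_2 = (-2, 3/2, -5/2)
  u_3 = (26/75, -182/75, -26/15)

Apply the Gram-Schmidt recurrence
  u_1 = v_1
  u_i = v_i − Σ_{j<i} ((v_i · u_j) / (u_j · u_j)) · u_j.

Step by step this gives:
  u_1 = (2, 1, -1)
  u_2 = (-2, 3/2, -5/2)
  u_3 = (26/75, -182/75, -26/15)

Orthogonality check:
  u_2 · u_1 = 0 (should be 0)
  u_3 · u_1 = 0 (should be 0)
  u_3 · u_2 = 0 (should be 0)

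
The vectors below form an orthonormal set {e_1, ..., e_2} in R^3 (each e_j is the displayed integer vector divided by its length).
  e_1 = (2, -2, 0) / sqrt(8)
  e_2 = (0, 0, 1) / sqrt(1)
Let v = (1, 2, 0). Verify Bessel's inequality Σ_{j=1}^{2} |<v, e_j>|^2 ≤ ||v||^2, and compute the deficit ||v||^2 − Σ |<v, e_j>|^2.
Σ |<v, e_j>|^2 = 1/2; ||v||^2 = 5; deficit = 9/2

Write each e_j = u_j / sqrt(<u_j, u_j>) where u_j is the displayed integer vector. Then <v, e_j> = <v, u_j> / sqrt(<u_j, u_j>), so |<v, e_j>|^2 = <v, u_j>^2 / <u_j, u_j>.
Coefficients: <v, e_1> = -2/sqrt(8), <v, e_2> = 0/sqrt(1).
Square and sum: Σ |<v, e_j>|^2 = 1/2.
Compute ||v||^2 = v·v = 5.
Deficit = 5 − 1/2 = 9/2 ≥ 0, confirming Bessel's inequality. (The deficit equals ||v − Σ <v,e_j> e_j||^2, the squared distance from v to span{e_j}.)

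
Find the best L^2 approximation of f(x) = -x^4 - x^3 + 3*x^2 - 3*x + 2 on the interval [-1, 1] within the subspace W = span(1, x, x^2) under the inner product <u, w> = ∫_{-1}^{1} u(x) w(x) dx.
g(x) = 15*x^2/7 - 18*x/5 + 73/35

The best approximation g ∈ W is the orthogonal projection of f onto W. Writing g = a_0 + a_1 x + a_2 x^2, the coefficients solve the normal equations G · a = b where
  G_{ij} = <φ_i, φ_j> and b_i = <f, φ_i>, with φ_0 = 1, φ_1 = x, φ_2 = x^2.
G =
  [2, 0, 2/3]
  [0, 2/3, 0]
  [2/3, 0, 2/5],
b = (28/5, -12/5, 236/105).
Solving gives a_0 = 73/35, a_1 = -18/5, a_2 = 15/7, so
  g(x) = 15*x^2/7 - 18*x/5 + 73/35.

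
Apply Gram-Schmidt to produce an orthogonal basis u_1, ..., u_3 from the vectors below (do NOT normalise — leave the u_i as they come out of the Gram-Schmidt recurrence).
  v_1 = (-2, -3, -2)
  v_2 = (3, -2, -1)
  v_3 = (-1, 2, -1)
Orthogonal basis:
  u_1 = (-2, -3, -2)
  u_2 = (55/17, -28/17, -13/17)
  u_3 = (14/117, 112/117, -14/9)

Apply the Gram-Schmidt recurrence
  u_1 = v_1
  u_i = v_i − Σ_{j<i} ((v_i · u_j) / (u_j · u_j)) · u_j.

Step by step this gives:
  u_1 = (-2, -3, -2)
  u_2 = (55/17, -28/17, -13/17)
  u_3 = (14/117, 112/117, -14/9)

Orthogonality check:
  u_2 · u_1 = 0 (should be 0)
  u_3 · u_1 = 0 (should be 0)
  u_3 · u_2 = 0 (should be 0)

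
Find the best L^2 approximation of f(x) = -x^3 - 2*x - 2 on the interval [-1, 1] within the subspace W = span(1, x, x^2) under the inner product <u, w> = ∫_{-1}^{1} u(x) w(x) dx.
g(x) = -13*x/5 - 2

The best approximation g ∈ W is the orthogonal projection of f onto W. Writing g = a_0 + a_1 x + a_2 x^2, the coefficients solve the normal equations G · a = b where
  G_{ij} = <φ_i, φ_j> and b_i = <f, φ_i>, with φ_0 = 1, φ_1 = x, φ_2 = x^2.
G =
  [2, 0, 2/3]
  [0, 2/3, 0]
  [2/3, 0, 2/5],
b = (-4, -26/15, -4/3).
Solving gives a_0 = -2, a_1 = -13/5, a_2 = 0, so
  g(x) = -13*x/5 - 2.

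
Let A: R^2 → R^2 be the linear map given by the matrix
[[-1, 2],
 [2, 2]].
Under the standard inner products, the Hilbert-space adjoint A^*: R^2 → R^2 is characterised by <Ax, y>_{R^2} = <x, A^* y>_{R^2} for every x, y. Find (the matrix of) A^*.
A^* = A^T =
[[-1, 2],
 [2, 2]]

For real matrices with standard dot products, the defining identity <Ax, y> = <x, A^* y> gives (Ax)^T y = x^T (A^*) y, i.e. x^T A^T y = x^T (A^*) y. Since this holds for all x, y, we must have A^* = A^T. Therefore
A^* =
[[-1, 2],
 [2, 2]].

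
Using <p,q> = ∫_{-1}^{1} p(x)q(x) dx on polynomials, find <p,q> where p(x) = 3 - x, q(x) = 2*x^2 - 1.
<p,q> = -2

Expand the product: p(x)·q(x) = -2*x^3 + 6*x^2 + x - 3.
∫_{-1}^{1} of each monomial x^k gives [2/(k+1) if k even, 0 if k odd]. Integrating term-by-term (or equivalently evaluating the antiderivative F(x) = -x^4/2 + 2*x^3 + x^2/2 - 3*x at the endpoints):
  F(1) − F(−1) = -1 − (1) = -2.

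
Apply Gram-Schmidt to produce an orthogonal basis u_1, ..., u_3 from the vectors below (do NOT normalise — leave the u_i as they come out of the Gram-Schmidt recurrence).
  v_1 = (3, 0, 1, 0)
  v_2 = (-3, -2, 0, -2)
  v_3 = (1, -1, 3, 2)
Orthogonal basis:
  u_1 = (3, 0, 1, 0)
  u_2 = (-3/10, -2, 9/10, -2)
  u_3 = (-70/89, -81/89, 210/89, 186/89)

Apply the Gram-Schmidt recurrence
  u_1 = v_1
  u_i = v_i − Σ_{j<i} ((v_i · u_j) / (u_j · u_j)) · u_j.

Step by step this gives:
  u_1 = (3, 0, 1, 0)
  u_2 = (-3/10, -2, 9/10, -2)
  u_3 = (-70/89, -81/89, 210/89, 186/89)

Orthogonality check:
  u_2 · u_1 = 0 (should be 0)
  u_3 · u_1 = 0 (should be 0)
  u_3 · u_2 = 0 (should be 0)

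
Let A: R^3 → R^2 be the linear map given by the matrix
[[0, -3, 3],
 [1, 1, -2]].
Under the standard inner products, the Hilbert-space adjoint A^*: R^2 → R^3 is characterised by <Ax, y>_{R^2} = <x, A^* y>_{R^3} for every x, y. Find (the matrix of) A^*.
A^* = A^T =
[[0, 1],
 [-3, 1],
 [3, -2]]

For real matrices with standard dot products, the defining identity <Ax, y> = <x, A^* y> gives (Ax)^T y = x^T (A^*) y, i.e. x^T A^T y = x^T (A^*) y. Since this holds for all x, y, we must have A^* = A^T. Therefore
A^* =
[[0, 1],
 [-3, 1],
 [3, -2]].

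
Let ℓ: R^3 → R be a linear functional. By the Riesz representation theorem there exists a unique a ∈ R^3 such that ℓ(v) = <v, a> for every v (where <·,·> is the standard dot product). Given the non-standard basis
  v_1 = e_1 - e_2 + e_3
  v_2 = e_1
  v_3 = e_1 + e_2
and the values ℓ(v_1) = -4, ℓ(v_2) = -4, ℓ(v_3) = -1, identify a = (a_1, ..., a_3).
a = (-4, 3, 3)

Write a = (a_1, ..., a_3) in the standard basis. For each basis vector v_i, ℓ(v_i) = <v_i, a> is a linear equation in the a_j's. Collect the n equations into a matrix system V a = ℓ, where row i of V is v_i (expressed in the standard basis). Since V is invertible (lower-triangular with 1s on the diagonal, up to permutation), solve by back-substitution:
  V =
[[1, -1, 1],
 [1, 0, 0],
 [1, 1, 0]]
  V a = (-4, -4, -1)
Solving gives a = (-4, 3, 3).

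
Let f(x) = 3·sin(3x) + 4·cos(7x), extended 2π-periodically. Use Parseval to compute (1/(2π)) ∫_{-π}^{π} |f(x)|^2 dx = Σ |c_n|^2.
Σ |c_n|^2 = 25/2

Expand |f|^2 and use orthogonality of {sin(nx), cos(mx)} on [-π, π]:
  ∫_{-π}^{π} sin(nx)^2 dx = π, ∫ cos(mx)^2 dx = π, and cross terms integrate to 0.
So ∫_{-π}^{π} f(x)^2 dx = 3^2 · π + 4^2 · π = (9 + 16)π.
Divide by 2π: (9 + 16)/2 = 25/2.
By Parseval, this equals Σ |c_n|^2.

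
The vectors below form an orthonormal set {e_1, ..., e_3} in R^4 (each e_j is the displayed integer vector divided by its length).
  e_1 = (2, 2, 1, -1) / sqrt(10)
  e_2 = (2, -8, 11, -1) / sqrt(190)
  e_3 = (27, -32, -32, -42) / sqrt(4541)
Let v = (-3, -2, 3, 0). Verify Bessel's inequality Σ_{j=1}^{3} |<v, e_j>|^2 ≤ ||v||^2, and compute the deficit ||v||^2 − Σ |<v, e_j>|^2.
Σ |<v, e_j>|^2 = 4169/239; ||v||^2 = 22; deficit = 1089/239

Write each e_j = u_j / sqrt(<u_j, u_j>) where u_j is the displayed integer vector. Then <v, e_j> = <v, u_j> / sqrt(<u_j, u_j>), so |<v, e_j>|^2 = <v, u_j>^2 / <u_j, u_j>.
Coefficients: <v, e_1> = -7/sqrt(10), <v, e_2> = 43/sqrt(190), <v, e_3> = -113/sqrt(4541).
Square and sum: Σ |<v, e_j>|^2 = 4169/239.
Compute ||v||^2 = v·v = 22.
Deficit = 22 − 4169/239 = 1089/239 ≥ 0, confirming Bessel's inequality. (The deficit equals ||v − Σ <v,e_j> e_j||^2, the squared distance from v to span{e_j}.)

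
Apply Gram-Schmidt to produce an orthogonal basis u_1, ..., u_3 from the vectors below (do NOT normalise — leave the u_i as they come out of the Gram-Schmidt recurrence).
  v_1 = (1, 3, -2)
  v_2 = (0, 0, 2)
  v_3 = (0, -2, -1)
Orthogonal basis:
  u_1 = (1, 3, -2)
  u_2 = (2/7, 6/7, 10/7)
  u_3 = (3/5, -1/5, 0)

Apply the Gram-Schmidt recurrence
  u_1 = v_1
  u_i = v_i − Σ_{j<i} ((v_i · u_j) / (u_j · u_j)) · u_j.

Step by step this gives:
  u_1 = (1, 3, -2)
  u_2 = (2/7, 6/7, 10/7)
  u_3 = (3/5, -1/5, 0)

Orthogonality check:
  u_2 · u_1 = 0 (should be 0)
  u_3 · u_1 = 0 (should be 0)
  u_3 · u_2 = 0 (should be 0)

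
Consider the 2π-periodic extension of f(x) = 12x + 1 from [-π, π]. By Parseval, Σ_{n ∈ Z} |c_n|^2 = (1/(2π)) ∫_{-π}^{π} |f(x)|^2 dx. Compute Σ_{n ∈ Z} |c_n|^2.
Σ |c_n|^2 = 48π^2 + 1

Expand and integrate term by term over [-π, π]:
  ∫ (12x)^2 dx = 144·(2π^3/3); ∫ 2·12·(1)·x dx = 0 (odd integrand); ∫ 1^2 dx = 1·2π.
So (1/(2π)) ∫_{-π}^{π} (12x + 1)^2 dx = 144π^2/3 + 1 = 48π^2 + 1.
Parseval ⇒ Σ |c_n|^2 = 48π^2 + 1.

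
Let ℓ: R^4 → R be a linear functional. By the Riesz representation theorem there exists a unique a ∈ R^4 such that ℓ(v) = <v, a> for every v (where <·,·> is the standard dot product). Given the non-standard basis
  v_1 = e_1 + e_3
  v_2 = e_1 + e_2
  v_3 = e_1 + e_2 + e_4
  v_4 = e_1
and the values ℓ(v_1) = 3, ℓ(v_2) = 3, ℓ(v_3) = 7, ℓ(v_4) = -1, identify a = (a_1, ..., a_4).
a = (-1, 4, 4, 4)

Write a = (a_1, ..., a_4) in the standard basis. For each basis vector v_i, ℓ(v_i) = <v_i, a> is a linear equation in the a_j's. Collect the n equations into a matrix system V a = ℓ, where row i of V is v_i (expressed in the standard basis). Since V is invertible (lower-triangular with 1s on the diagonal, up to permutation), solve by back-substitution:
  V =
[[1, 0, 1, 0],
 [1, 1, 0, 0],
 [1, 1, 0, 1],
 [1, 0, 0, 0]]
  V a = (3, 3, 7, -1)
Solving gives a = (-1, 4, 4, 4).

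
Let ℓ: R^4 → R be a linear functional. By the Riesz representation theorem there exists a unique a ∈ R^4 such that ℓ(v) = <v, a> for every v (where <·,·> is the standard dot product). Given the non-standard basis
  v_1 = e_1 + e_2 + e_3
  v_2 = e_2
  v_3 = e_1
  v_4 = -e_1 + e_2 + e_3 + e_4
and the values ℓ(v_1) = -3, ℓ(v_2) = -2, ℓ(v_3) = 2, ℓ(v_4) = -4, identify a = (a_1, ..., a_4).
a = (2, -2, -3, 3)

Write a = (a_1, ..., a_4) in the standard basis. For each basis vector v_i, ℓ(v_i) = <v_i, a> is a linear equation in the a_j's. Collect the n equations into a matrix system V a = ℓ, where row i of V is v_i (expressed in the standard basis). Since V is invertible (lower-triangular with 1s on the diagonal, up to permutation), solve by back-substitution:
  V =
[[1, 1, 1, 0],
 [0, 1, 0, 0],
 [1, 0, 0, 0],
 [-1, 1, 1, 1]]
  V a = (-3, -2, 2, -4)
Solving gives a = (2, -2, -3, 3).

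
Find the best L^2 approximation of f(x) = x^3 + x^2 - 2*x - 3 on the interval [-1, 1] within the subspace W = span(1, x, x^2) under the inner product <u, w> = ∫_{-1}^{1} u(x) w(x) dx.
g(x) = x^2 - 7*x/5 - 3

The best approximation g ∈ W is the orthogonal projection of f onto W. Writing g = a_0 + a_1 x + a_2 x^2, the coefficients solve the normal equations G · a = b where
  G_{ij} = <φ_i, φ_j> and b_i = <f, φ_i>, with φ_0 = 1, φ_1 = x, φ_2 = x^2.
G =
  [2, 0, 2/3]
  [0, 2/3, 0]
  [2/3, 0, 2/5],
b = (-16/3, -14/15, -8/5).
Solving gives a_0 = -3, a_1 = -7/5, a_2 = 1, so
  g(x) = x^2 - 7*x/5 - 3.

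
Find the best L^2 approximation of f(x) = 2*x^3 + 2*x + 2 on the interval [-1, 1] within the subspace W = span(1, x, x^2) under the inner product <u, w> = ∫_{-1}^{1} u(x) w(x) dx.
g(x) = 16*x/5 + 2

The best approximation g ∈ W is the orthogonal projection of f onto W. Writing g = a_0 + a_1 x + a_2 x^2, the coefficients solve the normal equations G · a = b where
  G_{ij} = <φ_i, φ_j> and b_i = <f, φ_i>, with φ_0 = 1, φ_1 = x, φ_2 = x^2.
G =
  [2, 0, 2/3]
  [0, 2/3, 0]
  [2/3, 0, 2/5],
b = (4, 32/15, 4/3).
Solving gives a_0 = 2, a_1 = 16/5, a_2 = 0, so
  g(x) = 16*x/5 + 2.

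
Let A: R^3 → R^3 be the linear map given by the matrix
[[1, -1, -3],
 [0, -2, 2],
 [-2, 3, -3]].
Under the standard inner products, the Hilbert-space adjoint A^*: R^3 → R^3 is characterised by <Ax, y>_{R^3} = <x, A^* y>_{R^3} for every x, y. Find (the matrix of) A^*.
A^* = A^T =
[[1, 0, -2],
 [-1, -2, 3],
 [-3, 2, -3]]

For real matrices with standard dot products, the defining identity <Ax, y> = <x, A^* y> gives (Ax)^T y = x^T (A^*) y, i.e. x^T A^T y = x^T (A^*) y. Since this holds for all x, y, we must have A^* = A^T. Therefore
A^* =
[[1, 0, -2],
 [-1, -2, 3],
 [-3, 2, -3]].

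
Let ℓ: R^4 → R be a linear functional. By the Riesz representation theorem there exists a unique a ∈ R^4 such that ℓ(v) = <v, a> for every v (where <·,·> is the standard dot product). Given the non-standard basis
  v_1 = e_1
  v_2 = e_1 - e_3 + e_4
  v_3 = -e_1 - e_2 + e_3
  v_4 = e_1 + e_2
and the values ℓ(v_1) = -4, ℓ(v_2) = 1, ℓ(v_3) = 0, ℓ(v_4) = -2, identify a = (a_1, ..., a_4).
a = (-4, 2, -2, 3)

Write a = (a_1, ..., a_4) in the standard basis. For each basis vector v_i, ℓ(v_i) = <v_i, a> is a linear equation in the a_j's. Collect the n equations into a matrix system V a = ℓ, where row i of V is v_i (expressed in the standard basis). Since V is invertible (lower-triangular with 1s on the diagonal, up to permutation), solve by back-substitution:
  V =
[[1, 0, 0, 0],
 [1, 0, -1, 1],
 [-1, -1, 1, 0],
 [1, 1, 0, 0]]
  V a = (-4, 1, 0, -2)
Solving gives a = (-4, 2, -2, 3).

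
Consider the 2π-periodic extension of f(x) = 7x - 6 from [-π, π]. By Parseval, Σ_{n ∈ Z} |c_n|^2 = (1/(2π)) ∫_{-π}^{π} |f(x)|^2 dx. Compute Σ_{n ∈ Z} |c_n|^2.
Σ |c_n|^2 = 49π^2/3 + 36

Expand and integrate term by term over [-π, π]:
  ∫ (7x)^2 dx = 49·(2π^3/3); ∫ 2·7·(-6)·x dx = 0 (odd integrand); ∫ (-6)^2 dx = 36·2π.
So (1/(2π)) ∫_{-π}^{π} (7x - 6)^2 dx = 49π^2/3 + 36 = 49π^2/3 + 36.
Parseval ⇒ Σ |c_n|^2 = 49π^2/3 + 36.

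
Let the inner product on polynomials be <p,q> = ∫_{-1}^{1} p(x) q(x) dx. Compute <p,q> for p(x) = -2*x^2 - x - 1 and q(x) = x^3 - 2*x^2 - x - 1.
<p,q> = 98/15

Expand the product: p(x)·q(x) = -2*x^5 + 3*x^4 + 3*x^3 + 5*x^2 + 2*x + 1.
∫_{-1}^{1} of each monomial x^k gives [2/(k+1) if k even, 0 if k odd]. Integrating term-by-term (or equivalently evaluating the antiderivative F(x) = -x^6/3 + 3*x^5/5 + 3*x^4/4 + 5*x^3/3 + x^2 + x at the endpoints):
  F(1) − F(−1) = 281/60 − (-37/20) = 98/15.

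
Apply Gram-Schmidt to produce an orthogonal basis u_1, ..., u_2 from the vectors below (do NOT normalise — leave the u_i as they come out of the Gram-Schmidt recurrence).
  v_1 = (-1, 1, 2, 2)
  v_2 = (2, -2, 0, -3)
Orthogonal basis:
  u_1 = (-1, 1, 2, 2)
  u_2 = (1, -1, 2, -1)

Apply the Gram-Schmidt recurrence
  u_1 = v_1
  u_i = v_i − Σ_{j<i} ((v_i · u_j) / (u_j · u_j)) · u_j.

Step by step this gives:
  u_1 = (-1, 1, 2, 2)
  u_2 = (1, -1, 2, -1)

Orthogonality check:
  u_2 · u_1 = 0 (should be 0)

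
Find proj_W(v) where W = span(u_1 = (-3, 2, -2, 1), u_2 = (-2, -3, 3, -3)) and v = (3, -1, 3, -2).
proj_W(v) = (451/159, -1097/477, 1097/477, -616/477)

Set up U = [u_1 | ... | u_2] ∈ R^(4×2). The projector onto W = col(U) is P = U (U^T U)^(-1) U^T.
Compute U^T U =
  [18, -9]
  [-9, 31],
and U^T v = (-19, 12).
Solve U^T U · c = U^T v for the coefficients: c = (-481/477, 5/53). The projection is proj_W(v) = U c.
Check: (v - proj_W(v)) · u_1 = 0  (should be 0).
Check: (v - proj_W(v)) · u_2 = 0  (should be 0).
Result: proj_W(v) = (451/159, -1097/477, 1097/477, -616/477).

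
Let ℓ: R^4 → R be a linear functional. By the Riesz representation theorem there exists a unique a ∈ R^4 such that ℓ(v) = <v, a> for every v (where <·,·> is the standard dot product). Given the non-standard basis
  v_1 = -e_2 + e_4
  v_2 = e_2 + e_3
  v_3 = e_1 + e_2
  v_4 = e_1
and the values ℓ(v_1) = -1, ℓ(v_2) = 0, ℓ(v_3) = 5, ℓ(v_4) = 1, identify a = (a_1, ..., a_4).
a = (1, 4, -4, 3)

Write a = (a_1, ..., a_4) in the standard basis. For each basis vector v_i, ℓ(v_i) = <v_i, a> is a linear equation in the a_j's. Collect the n equations into a matrix system V a = ℓ, where row i of V is v_i (expressed in the standard basis). Since V is invertible (lower-triangular with 1s on the diagonal, up to permutation), solve by back-substitution:
  V =
[[0, -1, 0, 1],
 [0, 1, 1, 0],
 [1, 1, 0, 0],
 [1, 0, 0, 0]]
  V a = (-1, 0, 5, 1)
Solving gives a = (1, 4, -4, 3).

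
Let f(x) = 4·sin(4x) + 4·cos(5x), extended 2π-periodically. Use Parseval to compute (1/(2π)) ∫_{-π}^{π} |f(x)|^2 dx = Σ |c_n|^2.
Σ |c_n|^2 = 16

Expand |f|^2 and use orthogonality of {sin(nx), cos(mx)} on [-π, π]:
  ∫_{-π}^{π} sin(nx)^2 dx = π, ∫ cos(mx)^2 dx = π, and cross terms integrate to 0.
So ∫_{-π}^{π} f(x)^2 dx = 4^2 · π + 4^2 · π = (16 + 16)π.
Divide by 2π: (16 + 16)/2 = 16.
By Parseval, this equals Σ |c_n|^2.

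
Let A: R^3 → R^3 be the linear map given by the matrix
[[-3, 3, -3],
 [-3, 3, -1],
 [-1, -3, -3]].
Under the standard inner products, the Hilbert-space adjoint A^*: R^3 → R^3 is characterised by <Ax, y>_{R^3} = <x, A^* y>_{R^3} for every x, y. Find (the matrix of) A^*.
A^* = A^T =
[[-3, -3, -1],
 [3, 3, -3],
 [-3, -1, -3]]

For real matrices with standard dot products, the defining identity <Ax, y> = <x, A^* y> gives (Ax)^T y = x^T (A^*) y, i.e. x^T A^T y = x^T (A^*) y. Since this holds for all x, y, we must have A^* = A^T. Therefore
A^* =
[[-3, -3, -1],
 [3, 3, -3],
 [-3, -1, -3]].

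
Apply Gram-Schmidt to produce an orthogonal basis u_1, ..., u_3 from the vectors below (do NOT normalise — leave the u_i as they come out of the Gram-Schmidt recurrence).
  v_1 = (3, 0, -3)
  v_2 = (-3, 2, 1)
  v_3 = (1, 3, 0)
Orthogonal basis:
  u_1 = (3, 0, -3)
  u_2 = (-1, 2, -1)
  u_3 = (4/3, 4/3, 4/3)

Apply the Gram-Schmidt recurrence
  u_1 = v_1
  u_i = v_i − Σ_{j<i} ((v_i · u_j) / (u_j · u_j)) · u_j.

Step by step this gives:
  u_1 = (3, 0, -3)
  u_2 = (-1, 2, -1)
  u_3 = (4/3, 4/3, 4/3)

Orthogonality check:
  u_2 · u_1 = 0 (should be 0)
  u_3 · u_1 = 0 (should be 0)
  u_3 · u_2 = 0 (should be 0)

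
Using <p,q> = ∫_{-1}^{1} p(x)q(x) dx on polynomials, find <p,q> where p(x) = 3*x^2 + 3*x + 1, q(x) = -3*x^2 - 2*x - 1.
<p,q> = -68/5

Expand the product: p(x)·q(x) = -9*x^4 - 15*x^3 - 12*x^2 - 5*x - 1.
∫_{-1}^{1} of each monomial x^k gives [2/(k+1) if k even, 0 if k odd]. Integrating term-by-term (or equivalently evaluating the antiderivative F(x) = -9*x^5/5 - 15*x^4/4 - 4*x^3 - 5*x^2/2 - x at the endpoints):
  F(1) − F(−1) = -261/20 − (11/20) = -68/5.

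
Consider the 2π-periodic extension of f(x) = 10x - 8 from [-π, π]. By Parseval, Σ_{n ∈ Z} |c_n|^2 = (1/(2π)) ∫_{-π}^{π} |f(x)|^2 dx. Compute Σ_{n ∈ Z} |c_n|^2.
Σ |c_n|^2 = 100π^2/3 + 64

Expand and integrate term by term over [-π, π]:
  ∫ (10x)^2 dx = 100·(2π^3/3); ∫ 2·10·(-8)·x dx = 0 (odd integrand); ∫ (-8)^2 dx = 64·2π.
So (1/(2π)) ∫_{-π}^{π} (10x - 8)^2 dx = 100π^2/3 + 64 = 100π^2/3 + 64.
Parseval ⇒ Σ |c_n|^2 = 100π^2/3 + 64.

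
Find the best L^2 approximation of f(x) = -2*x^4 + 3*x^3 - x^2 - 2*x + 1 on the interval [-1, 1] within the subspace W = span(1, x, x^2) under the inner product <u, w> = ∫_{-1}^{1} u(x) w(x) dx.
g(x) = -19*x^2/7 - x/5 + 41/35

The best approximation g ∈ W is the orthogonal projection of f onto W. Writing g = a_0 + a_1 x + a_2 x^2, the coefficients solve the normal equations G · a = b where
  G_{ij} = <φ_i, φ_j> and b_i = <f, φ_i>, with φ_0 = 1, φ_1 = x, φ_2 = x^2.
G =
  [2, 0, 2/3]
  [0, 2/3, 0]
  [2/3, 0, 2/5],
b = (8/15, -2/15, -32/105).
Solving gives a_0 = 41/35, a_1 = -1/5, a_2 = -19/7, so
  g(x) = -19*x^2/7 - x/5 + 41/35.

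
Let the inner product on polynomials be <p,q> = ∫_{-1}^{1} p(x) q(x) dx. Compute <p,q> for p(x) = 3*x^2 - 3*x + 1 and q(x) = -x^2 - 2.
<p,q> = -148/15

Expand the product: p(x)·q(x) = -3*x^4 + 3*x^3 - 7*x^2 + 6*x - 2.
∫_{-1}^{1} of each monomial x^k gives [2/(k+1) if k even, 0 if k odd]. Integrating term-by-term (or equivalently evaluating the antiderivative F(x) = -3*x^5/5 + 3*x^4/4 - 7*x^3/3 + 3*x^2 - 2*x at the endpoints):
  F(1) − F(−1) = -71/60 − (521/60) = -148/15.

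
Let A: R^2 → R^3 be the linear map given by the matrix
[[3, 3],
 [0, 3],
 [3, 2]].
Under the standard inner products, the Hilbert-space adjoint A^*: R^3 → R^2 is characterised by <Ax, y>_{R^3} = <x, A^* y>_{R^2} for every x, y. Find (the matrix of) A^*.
A^* = A^T =
[[3, 0, 3],
 [3, 3, 2]]

For real matrices with standard dot products, the defining identity <Ax, y> = <x, A^* y> gives (Ax)^T y = x^T (A^*) y, i.e. x^T A^T y = x^T (A^*) y. Since this holds for all x, y, we must have A^* = A^T. Therefore
A^* =
[[3, 0, 3],
 [3, 3, 2]].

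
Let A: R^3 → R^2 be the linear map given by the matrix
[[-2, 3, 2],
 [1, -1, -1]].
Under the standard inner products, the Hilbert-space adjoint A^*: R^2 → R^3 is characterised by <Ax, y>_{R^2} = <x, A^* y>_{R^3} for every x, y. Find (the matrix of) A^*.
A^* = A^T =
[[-2, 1],
 [3, -1],
 [2, -1]]

For real matrices with standard dot products, the defining identity <Ax, y> = <x, A^* y> gives (Ax)^T y = x^T (A^*) y, i.e. x^T A^T y = x^T (A^*) y. Since this holds for all x, y, we must have A^* = A^T. Therefore
A^* =
[[-2, 1],
 [3, -1],
 [2, -1]].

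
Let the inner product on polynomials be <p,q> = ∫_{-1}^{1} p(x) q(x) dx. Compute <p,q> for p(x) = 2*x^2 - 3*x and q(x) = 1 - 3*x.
<p,q> = 22/3

Expand the product: p(x)·q(x) = -6*x^3 + 11*x^2 - 3*x.
∫_{-1}^{1} of each monomial x^k gives [2/(k+1) if k even, 0 if k odd]. Integrating term-by-term (or equivalently evaluating the antiderivative F(x) = -3*x^4/2 + 11*x^3/3 - 3*x^2/2 at the endpoints):
  F(1) − F(−1) = 2/3 − (-20/3) = 22/3.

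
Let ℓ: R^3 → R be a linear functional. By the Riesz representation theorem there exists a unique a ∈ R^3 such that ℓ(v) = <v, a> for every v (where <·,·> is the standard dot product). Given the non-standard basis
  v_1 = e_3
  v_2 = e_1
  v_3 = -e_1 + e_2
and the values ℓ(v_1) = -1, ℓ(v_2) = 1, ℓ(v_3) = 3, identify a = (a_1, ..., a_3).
a = (1, 4, -1)

Write a = (a_1, ..., a_3) in the standard basis. For each basis vector v_i, ℓ(v_i) = <v_i, a> is a linear equation in the a_j's. Collect the n equations into a matrix system V a = ℓ, where row i of V is v_i (expressed in the standard basis). Since V is invertible (lower-triangular with 1s on the diagonal, up to permutation), solve by back-substitution:
  V =
[[0, 0, 1],
 [1, 0, 0],
 [-1, 1, 0]]
  V a = (-1, 1, 3)
Solving gives a = (1, 4, -1).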